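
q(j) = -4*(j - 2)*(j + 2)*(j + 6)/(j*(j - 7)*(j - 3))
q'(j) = -4*(j - 2)*(j + 2)/(j*(j - 7)*(j - 3)) - 4*(j - 2)*(j + 6)/(j*(j - 7)*(j - 3)) - 4*(j + 2)*(j + 6)/(j*(j - 7)*(j - 3)) + 4*(j - 2)*(j + 2)*(j + 6)/(j*(j - 7)*(j - 3)^2) + 4*(j - 2)*(j + 2)*(j + 6)/(j*(j - 7)^2*(j - 3)) + 4*(j - 2)*(j + 2)*(j + 6)/(j^2*(j - 7)*(j - 3)) = 8*(8*j^4 - 25*j^3 - 79*j^2 + 240*j - 252)/(j^2*(j^4 - 20*j^3 + 142*j^2 - 420*j + 441))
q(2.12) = -1.76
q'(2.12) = -16.88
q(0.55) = 11.15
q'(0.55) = -15.60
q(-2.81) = 0.31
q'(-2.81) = -0.15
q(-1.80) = -0.17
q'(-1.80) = -0.98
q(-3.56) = 0.34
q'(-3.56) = 0.04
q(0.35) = 15.97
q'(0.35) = -37.56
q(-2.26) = 0.15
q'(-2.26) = -0.46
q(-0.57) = -5.18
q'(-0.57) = -13.79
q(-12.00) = -0.98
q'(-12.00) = 0.13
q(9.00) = -42.78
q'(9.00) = 20.42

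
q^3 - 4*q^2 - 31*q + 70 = (q - 7)*(q - 2)*(q + 5)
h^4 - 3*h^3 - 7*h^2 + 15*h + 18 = (h - 3)^2*(h + 1)*(h + 2)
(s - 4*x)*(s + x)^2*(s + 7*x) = s^4 + 5*s^3*x - 21*s^2*x^2 - 53*s*x^3 - 28*x^4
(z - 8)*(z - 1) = z^2 - 9*z + 8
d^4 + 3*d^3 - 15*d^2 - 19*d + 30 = (d - 3)*(d - 1)*(d + 2)*(d + 5)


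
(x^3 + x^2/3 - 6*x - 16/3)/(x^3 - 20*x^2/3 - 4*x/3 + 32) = (x + 1)/(x - 6)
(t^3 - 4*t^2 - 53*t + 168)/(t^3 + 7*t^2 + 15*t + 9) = (t^3 - 4*t^2 - 53*t + 168)/(t^3 + 7*t^2 + 15*t + 9)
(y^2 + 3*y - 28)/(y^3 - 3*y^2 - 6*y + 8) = (y + 7)/(y^2 + y - 2)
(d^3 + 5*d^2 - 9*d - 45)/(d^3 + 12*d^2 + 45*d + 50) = (d^2 - 9)/(d^2 + 7*d + 10)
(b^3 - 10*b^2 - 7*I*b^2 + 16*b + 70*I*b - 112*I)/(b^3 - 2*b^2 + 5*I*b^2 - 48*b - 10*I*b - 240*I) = (b^2 - b*(2 + 7*I) + 14*I)/(b^2 + b*(6 + 5*I) + 30*I)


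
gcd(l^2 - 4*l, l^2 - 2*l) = l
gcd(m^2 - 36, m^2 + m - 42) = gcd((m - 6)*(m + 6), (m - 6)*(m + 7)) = m - 6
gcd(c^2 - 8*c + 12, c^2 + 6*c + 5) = 1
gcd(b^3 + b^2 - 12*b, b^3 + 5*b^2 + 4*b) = b^2 + 4*b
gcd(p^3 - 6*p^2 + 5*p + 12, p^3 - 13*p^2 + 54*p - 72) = p^2 - 7*p + 12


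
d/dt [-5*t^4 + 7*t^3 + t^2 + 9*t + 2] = -20*t^3 + 21*t^2 + 2*t + 9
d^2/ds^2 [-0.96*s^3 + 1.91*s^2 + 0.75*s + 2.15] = 3.82 - 5.76*s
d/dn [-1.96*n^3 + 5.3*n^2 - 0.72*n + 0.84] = -5.88*n^2 + 10.6*n - 0.72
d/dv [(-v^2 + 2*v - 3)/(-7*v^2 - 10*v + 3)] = 24*(v^2 - 2*v - 1)/(49*v^4 + 140*v^3 + 58*v^2 - 60*v + 9)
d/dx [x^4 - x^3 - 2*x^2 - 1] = x*(4*x^2 - 3*x - 4)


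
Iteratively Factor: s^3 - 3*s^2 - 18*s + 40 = (s + 4)*(s^2 - 7*s + 10) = (s - 5)*(s + 4)*(s - 2)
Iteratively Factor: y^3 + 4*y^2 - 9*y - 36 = (y + 4)*(y^2 - 9) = (y + 3)*(y + 4)*(y - 3)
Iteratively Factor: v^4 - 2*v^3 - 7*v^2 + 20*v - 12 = (v - 1)*(v^3 - v^2 - 8*v + 12) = (v - 1)*(v + 3)*(v^2 - 4*v + 4) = (v - 2)*(v - 1)*(v + 3)*(v - 2)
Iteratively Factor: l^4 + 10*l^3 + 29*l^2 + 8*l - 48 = (l + 4)*(l^3 + 6*l^2 + 5*l - 12) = (l - 1)*(l + 4)*(l^2 + 7*l + 12) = (l - 1)*(l + 4)^2*(l + 3)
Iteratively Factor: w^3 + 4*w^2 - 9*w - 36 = (w + 4)*(w^2 - 9) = (w + 3)*(w + 4)*(w - 3)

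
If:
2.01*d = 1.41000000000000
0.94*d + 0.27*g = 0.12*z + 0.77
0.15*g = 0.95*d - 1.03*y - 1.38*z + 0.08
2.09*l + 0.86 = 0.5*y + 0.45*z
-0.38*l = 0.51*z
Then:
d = 0.70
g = 0.50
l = -0.28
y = 0.37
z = 0.21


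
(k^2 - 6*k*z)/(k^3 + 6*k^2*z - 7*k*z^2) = (k - 6*z)/(k^2 + 6*k*z - 7*z^2)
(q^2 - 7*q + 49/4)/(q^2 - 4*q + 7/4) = (2*q - 7)/(2*q - 1)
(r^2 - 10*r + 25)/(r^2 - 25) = (r - 5)/(r + 5)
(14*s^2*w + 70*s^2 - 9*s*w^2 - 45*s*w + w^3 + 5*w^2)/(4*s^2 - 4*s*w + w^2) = (7*s*w + 35*s - w^2 - 5*w)/(2*s - w)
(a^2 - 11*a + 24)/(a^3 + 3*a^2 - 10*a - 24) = (a - 8)/(a^2 + 6*a + 8)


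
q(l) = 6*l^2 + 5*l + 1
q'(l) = 12*l + 5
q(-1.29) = 4.53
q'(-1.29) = -10.48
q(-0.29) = 0.05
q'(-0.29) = 1.52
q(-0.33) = 0.00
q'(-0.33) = 1.04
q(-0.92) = 1.48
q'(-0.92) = -6.04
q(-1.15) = 3.18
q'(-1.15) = -8.80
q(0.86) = 9.74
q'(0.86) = 15.32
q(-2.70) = 31.24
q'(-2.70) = -27.40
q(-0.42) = -0.04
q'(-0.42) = -0.04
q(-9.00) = 442.00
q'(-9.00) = -103.00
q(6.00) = 247.00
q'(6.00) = 77.00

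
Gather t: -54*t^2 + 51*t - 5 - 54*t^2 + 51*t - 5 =-108*t^2 + 102*t - 10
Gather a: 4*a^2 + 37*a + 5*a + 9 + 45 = 4*a^2 + 42*a + 54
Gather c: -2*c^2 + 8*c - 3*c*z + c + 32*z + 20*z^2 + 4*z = -2*c^2 + c*(9 - 3*z) + 20*z^2 + 36*z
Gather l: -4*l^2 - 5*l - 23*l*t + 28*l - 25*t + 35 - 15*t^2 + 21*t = -4*l^2 + l*(23 - 23*t) - 15*t^2 - 4*t + 35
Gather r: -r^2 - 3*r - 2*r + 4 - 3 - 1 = -r^2 - 5*r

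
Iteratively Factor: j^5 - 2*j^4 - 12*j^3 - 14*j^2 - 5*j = (j - 5)*(j^4 + 3*j^3 + 3*j^2 + j) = j*(j - 5)*(j^3 + 3*j^2 + 3*j + 1) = j*(j - 5)*(j + 1)*(j^2 + 2*j + 1) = j*(j - 5)*(j + 1)^2*(j + 1)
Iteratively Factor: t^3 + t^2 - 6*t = (t)*(t^2 + t - 6) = t*(t - 2)*(t + 3)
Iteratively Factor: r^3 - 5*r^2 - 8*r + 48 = (r - 4)*(r^2 - r - 12) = (r - 4)^2*(r + 3)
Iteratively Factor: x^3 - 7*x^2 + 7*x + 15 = (x - 3)*(x^2 - 4*x - 5) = (x - 3)*(x + 1)*(x - 5)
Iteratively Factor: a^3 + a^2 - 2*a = (a - 1)*(a^2 + 2*a) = a*(a - 1)*(a + 2)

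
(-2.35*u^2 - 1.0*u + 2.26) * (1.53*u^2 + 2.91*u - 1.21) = -3.5955*u^4 - 8.3685*u^3 + 3.3913*u^2 + 7.7866*u - 2.7346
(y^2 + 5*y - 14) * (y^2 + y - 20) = y^4 + 6*y^3 - 29*y^2 - 114*y + 280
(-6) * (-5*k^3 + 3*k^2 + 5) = 30*k^3 - 18*k^2 - 30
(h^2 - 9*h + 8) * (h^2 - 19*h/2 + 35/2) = h^4 - 37*h^3/2 + 111*h^2 - 467*h/2 + 140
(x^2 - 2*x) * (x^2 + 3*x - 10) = x^4 + x^3 - 16*x^2 + 20*x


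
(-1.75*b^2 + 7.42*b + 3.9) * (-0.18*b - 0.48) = 0.315*b^3 - 0.4956*b^2 - 4.2636*b - 1.872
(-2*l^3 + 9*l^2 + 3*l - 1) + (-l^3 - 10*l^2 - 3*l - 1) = -3*l^3 - l^2 - 2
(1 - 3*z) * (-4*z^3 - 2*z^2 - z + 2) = 12*z^4 + 2*z^3 + z^2 - 7*z + 2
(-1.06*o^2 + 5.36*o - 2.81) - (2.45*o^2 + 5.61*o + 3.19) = -3.51*o^2 - 0.25*o - 6.0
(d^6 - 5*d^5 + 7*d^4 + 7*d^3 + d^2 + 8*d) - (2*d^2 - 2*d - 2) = d^6 - 5*d^5 + 7*d^4 + 7*d^3 - d^2 + 10*d + 2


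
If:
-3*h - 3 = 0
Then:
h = -1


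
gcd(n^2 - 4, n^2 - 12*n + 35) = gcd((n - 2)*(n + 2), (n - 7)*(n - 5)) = 1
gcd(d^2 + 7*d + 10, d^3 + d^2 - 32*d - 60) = d^2 + 7*d + 10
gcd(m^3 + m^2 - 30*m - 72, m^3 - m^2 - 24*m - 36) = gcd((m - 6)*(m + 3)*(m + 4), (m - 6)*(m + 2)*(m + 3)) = m^2 - 3*m - 18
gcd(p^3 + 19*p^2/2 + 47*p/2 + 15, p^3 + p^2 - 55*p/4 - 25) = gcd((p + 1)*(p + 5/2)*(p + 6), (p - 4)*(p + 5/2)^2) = p + 5/2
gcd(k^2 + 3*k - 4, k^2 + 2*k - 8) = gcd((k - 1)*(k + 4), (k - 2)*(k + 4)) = k + 4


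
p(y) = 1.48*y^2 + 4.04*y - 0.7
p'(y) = 2.96*y + 4.04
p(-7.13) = 45.73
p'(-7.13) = -17.06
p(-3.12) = 1.10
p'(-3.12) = -5.20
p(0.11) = -0.24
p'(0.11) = 4.37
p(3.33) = 29.16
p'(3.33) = 13.90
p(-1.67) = -3.32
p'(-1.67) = -0.90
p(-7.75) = 56.88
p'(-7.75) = -18.90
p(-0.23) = -1.55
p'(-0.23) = 3.36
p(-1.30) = -3.45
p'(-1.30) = 0.19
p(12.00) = 260.90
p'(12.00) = 39.56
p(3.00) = 24.74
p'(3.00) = 12.92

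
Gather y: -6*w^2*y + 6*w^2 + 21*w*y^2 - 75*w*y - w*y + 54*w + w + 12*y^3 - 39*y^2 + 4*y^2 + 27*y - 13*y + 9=6*w^2 + 55*w + 12*y^3 + y^2*(21*w - 35) + y*(-6*w^2 - 76*w + 14) + 9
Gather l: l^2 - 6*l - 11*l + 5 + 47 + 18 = l^2 - 17*l + 70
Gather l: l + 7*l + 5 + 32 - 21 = 8*l + 16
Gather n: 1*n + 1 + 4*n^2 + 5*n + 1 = 4*n^2 + 6*n + 2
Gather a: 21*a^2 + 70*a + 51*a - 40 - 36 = 21*a^2 + 121*a - 76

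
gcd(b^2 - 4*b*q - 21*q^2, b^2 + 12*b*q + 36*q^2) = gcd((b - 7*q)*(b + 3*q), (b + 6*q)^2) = 1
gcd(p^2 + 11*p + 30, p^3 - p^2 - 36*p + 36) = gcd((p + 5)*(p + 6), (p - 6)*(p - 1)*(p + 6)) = p + 6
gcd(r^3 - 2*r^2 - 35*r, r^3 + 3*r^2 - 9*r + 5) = r + 5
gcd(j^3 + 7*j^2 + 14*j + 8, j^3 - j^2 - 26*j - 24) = j^2 + 5*j + 4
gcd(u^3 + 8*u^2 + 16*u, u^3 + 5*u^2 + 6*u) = u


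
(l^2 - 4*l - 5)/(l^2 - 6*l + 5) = (l + 1)/(l - 1)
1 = 1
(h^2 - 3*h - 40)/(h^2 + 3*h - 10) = (h - 8)/(h - 2)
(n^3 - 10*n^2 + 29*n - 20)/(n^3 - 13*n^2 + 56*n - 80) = (n - 1)/(n - 4)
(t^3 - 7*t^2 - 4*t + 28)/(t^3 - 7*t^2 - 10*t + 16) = (t^2 - 9*t + 14)/(t^2 - 9*t + 8)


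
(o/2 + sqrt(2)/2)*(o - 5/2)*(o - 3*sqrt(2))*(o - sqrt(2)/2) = o^4/2 - 5*sqrt(2)*o^3/4 - 5*o^3/4 - 2*o^2 + 25*sqrt(2)*o^2/8 + 3*sqrt(2)*o/2 + 5*o - 15*sqrt(2)/4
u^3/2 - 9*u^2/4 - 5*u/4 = u*(u/2 + 1/4)*(u - 5)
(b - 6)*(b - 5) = b^2 - 11*b + 30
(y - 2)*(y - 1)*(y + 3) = y^3 - 7*y + 6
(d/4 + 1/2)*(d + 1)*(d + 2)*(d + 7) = d^4/4 + 3*d^3 + 43*d^2/4 + 15*d + 7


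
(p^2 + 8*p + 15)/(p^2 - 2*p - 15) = (p + 5)/(p - 5)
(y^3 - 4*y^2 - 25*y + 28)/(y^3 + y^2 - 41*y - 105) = (y^2 + 3*y - 4)/(y^2 + 8*y + 15)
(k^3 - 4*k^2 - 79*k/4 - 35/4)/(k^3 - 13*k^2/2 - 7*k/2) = (k + 5/2)/k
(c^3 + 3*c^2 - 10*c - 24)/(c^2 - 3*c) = c + 6 + 8/c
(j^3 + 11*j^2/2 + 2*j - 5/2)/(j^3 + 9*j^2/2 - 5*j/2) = (j + 1)/j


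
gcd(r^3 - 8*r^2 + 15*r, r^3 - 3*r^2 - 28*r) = r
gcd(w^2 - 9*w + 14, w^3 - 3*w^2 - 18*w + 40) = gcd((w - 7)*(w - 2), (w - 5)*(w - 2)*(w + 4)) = w - 2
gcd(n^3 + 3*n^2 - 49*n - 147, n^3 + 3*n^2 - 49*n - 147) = n^3 + 3*n^2 - 49*n - 147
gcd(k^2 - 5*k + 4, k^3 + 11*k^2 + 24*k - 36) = k - 1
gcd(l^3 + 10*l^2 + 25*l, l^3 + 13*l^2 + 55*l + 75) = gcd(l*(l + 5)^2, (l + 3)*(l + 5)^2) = l^2 + 10*l + 25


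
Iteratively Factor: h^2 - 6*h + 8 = (h - 2)*(h - 4)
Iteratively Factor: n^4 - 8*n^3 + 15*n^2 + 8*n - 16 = (n - 4)*(n^3 - 4*n^2 - n + 4) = (n - 4)*(n - 1)*(n^2 - 3*n - 4) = (n - 4)*(n - 1)*(n + 1)*(n - 4)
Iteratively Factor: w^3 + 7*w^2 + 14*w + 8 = (w + 1)*(w^2 + 6*w + 8) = (w + 1)*(w + 4)*(w + 2)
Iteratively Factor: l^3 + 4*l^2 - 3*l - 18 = (l + 3)*(l^2 + l - 6) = (l + 3)^2*(l - 2)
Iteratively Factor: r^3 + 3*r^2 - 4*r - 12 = (r + 2)*(r^2 + r - 6) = (r - 2)*(r + 2)*(r + 3)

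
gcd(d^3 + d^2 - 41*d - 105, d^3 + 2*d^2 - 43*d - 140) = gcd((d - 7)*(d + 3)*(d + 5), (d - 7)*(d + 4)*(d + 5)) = d^2 - 2*d - 35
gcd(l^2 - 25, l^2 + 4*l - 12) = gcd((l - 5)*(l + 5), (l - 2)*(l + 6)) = 1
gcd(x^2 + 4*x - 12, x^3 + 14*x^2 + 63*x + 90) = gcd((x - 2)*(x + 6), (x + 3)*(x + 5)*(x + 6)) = x + 6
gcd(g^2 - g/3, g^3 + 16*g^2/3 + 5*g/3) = g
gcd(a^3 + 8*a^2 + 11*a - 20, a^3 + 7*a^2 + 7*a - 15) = a^2 + 4*a - 5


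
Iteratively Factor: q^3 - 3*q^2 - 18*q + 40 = (q + 4)*(q^2 - 7*q + 10) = (q - 2)*(q + 4)*(q - 5)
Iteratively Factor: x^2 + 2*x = (x)*(x + 2)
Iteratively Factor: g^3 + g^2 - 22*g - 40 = (g + 2)*(g^2 - g - 20) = (g + 2)*(g + 4)*(g - 5)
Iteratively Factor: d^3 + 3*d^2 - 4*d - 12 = (d - 2)*(d^2 + 5*d + 6) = (d - 2)*(d + 2)*(d + 3)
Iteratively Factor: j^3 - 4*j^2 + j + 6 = (j - 3)*(j^2 - j - 2) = (j - 3)*(j + 1)*(j - 2)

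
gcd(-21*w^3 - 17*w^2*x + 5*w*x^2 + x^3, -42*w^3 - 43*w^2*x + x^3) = w + x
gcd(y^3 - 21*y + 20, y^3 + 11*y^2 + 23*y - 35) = y^2 + 4*y - 5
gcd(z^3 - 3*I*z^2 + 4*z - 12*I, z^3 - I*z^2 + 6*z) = z^2 - I*z + 6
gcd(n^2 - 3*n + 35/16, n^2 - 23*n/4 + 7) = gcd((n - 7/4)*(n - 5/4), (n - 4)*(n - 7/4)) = n - 7/4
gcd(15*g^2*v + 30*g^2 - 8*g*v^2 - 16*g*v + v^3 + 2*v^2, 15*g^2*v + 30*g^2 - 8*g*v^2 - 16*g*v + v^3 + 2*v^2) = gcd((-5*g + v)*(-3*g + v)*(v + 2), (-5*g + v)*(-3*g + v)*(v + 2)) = 15*g^2*v + 30*g^2 - 8*g*v^2 - 16*g*v + v^3 + 2*v^2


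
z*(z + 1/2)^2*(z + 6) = z^4 + 7*z^3 + 25*z^2/4 + 3*z/2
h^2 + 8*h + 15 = (h + 3)*(h + 5)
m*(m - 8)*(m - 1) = m^3 - 9*m^2 + 8*m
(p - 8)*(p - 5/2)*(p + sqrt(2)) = p^3 - 21*p^2/2 + sqrt(2)*p^2 - 21*sqrt(2)*p/2 + 20*p + 20*sqrt(2)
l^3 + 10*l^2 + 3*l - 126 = (l - 3)*(l + 6)*(l + 7)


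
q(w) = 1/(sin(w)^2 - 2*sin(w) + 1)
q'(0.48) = 11.38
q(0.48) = 3.45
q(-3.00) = 0.77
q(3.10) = 1.09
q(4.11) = 0.30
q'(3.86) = -0.33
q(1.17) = 159.22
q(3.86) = 0.36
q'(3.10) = -2.27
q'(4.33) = -0.10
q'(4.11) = -0.19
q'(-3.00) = -1.33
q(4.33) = 0.27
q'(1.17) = 1567.75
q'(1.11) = 783.77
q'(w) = (-2*sin(w)*cos(w) + 2*cos(w))/(sin(w)^2 - 2*sin(w) + 1)^2 = -2*cos(w)/(sin(w) - 1)^3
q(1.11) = 91.92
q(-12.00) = 4.66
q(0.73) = 9.01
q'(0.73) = 40.31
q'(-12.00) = 16.96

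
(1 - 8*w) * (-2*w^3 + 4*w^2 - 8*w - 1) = 16*w^4 - 34*w^3 + 68*w^2 - 1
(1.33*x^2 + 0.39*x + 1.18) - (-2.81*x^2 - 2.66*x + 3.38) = 4.14*x^2 + 3.05*x - 2.2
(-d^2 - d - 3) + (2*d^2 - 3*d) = d^2 - 4*d - 3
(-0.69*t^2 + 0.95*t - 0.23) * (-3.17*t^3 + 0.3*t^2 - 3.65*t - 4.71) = 2.1873*t^5 - 3.2185*t^4 + 3.5326*t^3 - 0.2866*t^2 - 3.635*t + 1.0833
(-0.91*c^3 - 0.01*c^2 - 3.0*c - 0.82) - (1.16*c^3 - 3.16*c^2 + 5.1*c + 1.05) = -2.07*c^3 + 3.15*c^2 - 8.1*c - 1.87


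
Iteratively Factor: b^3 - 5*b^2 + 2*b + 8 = (b - 2)*(b^2 - 3*b - 4) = (b - 2)*(b + 1)*(b - 4)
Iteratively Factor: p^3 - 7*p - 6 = (p + 1)*(p^2 - p - 6) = (p - 3)*(p + 1)*(p + 2)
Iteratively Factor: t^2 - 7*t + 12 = (t - 3)*(t - 4)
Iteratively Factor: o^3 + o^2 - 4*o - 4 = (o + 2)*(o^2 - o - 2) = (o - 2)*(o + 2)*(o + 1)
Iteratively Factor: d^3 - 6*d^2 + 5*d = (d - 1)*(d^2 - 5*d) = d*(d - 1)*(d - 5)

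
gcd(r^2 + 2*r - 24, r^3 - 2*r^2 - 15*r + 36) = 1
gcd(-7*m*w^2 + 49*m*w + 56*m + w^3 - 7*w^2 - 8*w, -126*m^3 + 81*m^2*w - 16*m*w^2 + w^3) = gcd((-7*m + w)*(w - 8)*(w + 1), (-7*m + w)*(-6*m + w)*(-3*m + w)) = -7*m + w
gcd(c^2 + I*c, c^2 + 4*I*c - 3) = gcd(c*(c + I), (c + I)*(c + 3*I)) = c + I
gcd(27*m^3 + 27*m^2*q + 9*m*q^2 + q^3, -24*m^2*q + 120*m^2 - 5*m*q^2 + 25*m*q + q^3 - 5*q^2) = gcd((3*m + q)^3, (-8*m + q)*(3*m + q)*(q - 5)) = 3*m + q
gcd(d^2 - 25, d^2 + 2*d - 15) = d + 5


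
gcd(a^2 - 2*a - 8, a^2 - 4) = a + 2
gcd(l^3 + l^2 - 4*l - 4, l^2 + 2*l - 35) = 1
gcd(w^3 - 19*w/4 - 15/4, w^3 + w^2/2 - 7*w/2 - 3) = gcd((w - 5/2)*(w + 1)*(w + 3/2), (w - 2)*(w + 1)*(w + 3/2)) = w^2 + 5*w/2 + 3/2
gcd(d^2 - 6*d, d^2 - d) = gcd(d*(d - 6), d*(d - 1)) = d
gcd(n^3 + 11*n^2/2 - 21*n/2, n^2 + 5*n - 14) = n + 7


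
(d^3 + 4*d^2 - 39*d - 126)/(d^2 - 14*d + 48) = (d^2 + 10*d + 21)/(d - 8)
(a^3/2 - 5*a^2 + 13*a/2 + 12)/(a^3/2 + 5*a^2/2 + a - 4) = (a^3 - 10*a^2 + 13*a + 24)/(a^3 + 5*a^2 + 2*a - 8)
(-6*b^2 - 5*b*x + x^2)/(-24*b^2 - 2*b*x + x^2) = (b + x)/(4*b + x)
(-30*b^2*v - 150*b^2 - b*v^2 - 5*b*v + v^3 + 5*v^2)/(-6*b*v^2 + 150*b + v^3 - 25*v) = (5*b + v)/(v - 5)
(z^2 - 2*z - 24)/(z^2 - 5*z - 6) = (z + 4)/(z + 1)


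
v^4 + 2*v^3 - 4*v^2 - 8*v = v*(v - 2)*(v + 2)^2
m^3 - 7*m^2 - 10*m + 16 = (m - 8)*(m - 1)*(m + 2)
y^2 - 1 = (y - 1)*(y + 1)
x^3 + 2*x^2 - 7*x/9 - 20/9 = (x - 1)*(x + 4/3)*(x + 5/3)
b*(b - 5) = b^2 - 5*b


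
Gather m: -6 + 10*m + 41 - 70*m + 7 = 42 - 60*m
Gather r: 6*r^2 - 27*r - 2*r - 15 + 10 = 6*r^2 - 29*r - 5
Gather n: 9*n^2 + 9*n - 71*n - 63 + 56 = 9*n^2 - 62*n - 7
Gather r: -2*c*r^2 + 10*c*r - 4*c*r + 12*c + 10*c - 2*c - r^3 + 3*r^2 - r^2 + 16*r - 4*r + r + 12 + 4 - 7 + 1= 20*c - r^3 + r^2*(2 - 2*c) + r*(6*c + 13) + 10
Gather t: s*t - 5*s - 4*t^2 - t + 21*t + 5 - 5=-5*s - 4*t^2 + t*(s + 20)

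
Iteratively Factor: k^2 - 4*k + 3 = (k - 3)*(k - 1)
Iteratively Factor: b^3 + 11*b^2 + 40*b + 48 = (b + 3)*(b^2 + 8*b + 16) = (b + 3)*(b + 4)*(b + 4)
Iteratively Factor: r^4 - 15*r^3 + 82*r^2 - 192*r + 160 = (r - 2)*(r^3 - 13*r^2 + 56*r - 80) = (r - 5)*(r - 2)*(r^2 - 8*r + 16) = (r - 5)*(r - 4)*(r - 2)*(r - 4)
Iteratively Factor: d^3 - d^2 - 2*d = (d)*(d^2 - d - 2) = d*(d - 2)*(d + 1)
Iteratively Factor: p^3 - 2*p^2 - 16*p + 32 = (p - 2)*(p^2 - 16) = (p - 4)*(p - 2)*(p + 4)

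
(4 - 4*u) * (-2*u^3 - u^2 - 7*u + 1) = 8*u^4 - 4*u^3 + 24*u^2 - 32*u + 4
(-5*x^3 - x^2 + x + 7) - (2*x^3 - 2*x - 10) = -7*x^3 - x^2 + 3*x + 17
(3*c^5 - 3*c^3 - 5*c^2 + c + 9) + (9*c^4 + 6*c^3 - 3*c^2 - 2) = 3*c^5 + 9*c^4 + 3*c^3 - 8*c^2 + c + 7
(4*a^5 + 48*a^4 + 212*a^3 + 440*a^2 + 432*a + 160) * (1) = 4*a^5 + 48*a^4 + 212*a^3 + 440*a^2 + 432*a + 160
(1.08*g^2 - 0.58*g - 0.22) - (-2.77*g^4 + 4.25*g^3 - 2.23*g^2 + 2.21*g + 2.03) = 2.77*g^4 - 4.25*g^3 + 3.31*g^2 - 2.79*g - 2.25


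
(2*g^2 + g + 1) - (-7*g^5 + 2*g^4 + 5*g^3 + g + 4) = 7*g^5 - 2*g^4 - 5*g^3 + 2*g^2 - 3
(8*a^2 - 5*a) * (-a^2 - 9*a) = -8*a^4 - 67*a^3 + 45*a^2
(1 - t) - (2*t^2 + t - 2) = -2*t^2 - 2*t + 3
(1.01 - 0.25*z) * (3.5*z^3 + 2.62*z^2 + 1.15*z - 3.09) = -0.875*z^4 + 2.88*z^3 + 2.3587*z^2 + 1.934*z - 3.1209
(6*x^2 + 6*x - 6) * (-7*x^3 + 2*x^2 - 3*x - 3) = -42*x^5 - 30*x^4 + 36*x^3 - 48*x^2 + 18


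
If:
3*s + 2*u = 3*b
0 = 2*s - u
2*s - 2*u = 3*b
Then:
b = 0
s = 0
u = 0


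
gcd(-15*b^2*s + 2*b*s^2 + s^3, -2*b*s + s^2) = s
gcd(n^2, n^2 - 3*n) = n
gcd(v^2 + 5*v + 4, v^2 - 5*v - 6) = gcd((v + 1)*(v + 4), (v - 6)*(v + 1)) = v + 1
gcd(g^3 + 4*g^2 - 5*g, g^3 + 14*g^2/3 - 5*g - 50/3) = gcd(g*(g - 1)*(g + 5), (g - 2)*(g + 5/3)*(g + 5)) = g + 5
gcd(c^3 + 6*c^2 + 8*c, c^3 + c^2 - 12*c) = c^2 + 4*c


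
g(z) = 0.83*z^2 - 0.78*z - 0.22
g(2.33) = 2.47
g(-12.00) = 128.66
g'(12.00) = 19.14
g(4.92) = 16.03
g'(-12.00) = -20.70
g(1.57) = 0.60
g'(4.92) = 7.39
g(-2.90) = 9.02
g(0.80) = -0.31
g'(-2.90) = -5.59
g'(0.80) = 0.55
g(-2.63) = 7.57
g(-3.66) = 13.75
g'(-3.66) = -6.86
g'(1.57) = 1.83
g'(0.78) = 0.51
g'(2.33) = 3.09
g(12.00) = 109.94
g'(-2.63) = -5.15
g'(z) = 1.66*z - 0.78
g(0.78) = -0.32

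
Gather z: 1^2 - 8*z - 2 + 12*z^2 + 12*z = 12*z^2 + 4*z - 1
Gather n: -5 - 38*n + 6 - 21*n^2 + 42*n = -21*n^2 + 4*n + 1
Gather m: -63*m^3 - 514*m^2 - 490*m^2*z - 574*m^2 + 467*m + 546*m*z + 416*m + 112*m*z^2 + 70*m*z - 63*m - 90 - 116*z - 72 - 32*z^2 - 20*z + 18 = -63*m^3 + m^2*(-490*z - 1088) + m*(112*z^2 + 616*z + 820) - 32*z^2 - 136*z - 144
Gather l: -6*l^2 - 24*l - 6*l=-6*l^2 - 30*l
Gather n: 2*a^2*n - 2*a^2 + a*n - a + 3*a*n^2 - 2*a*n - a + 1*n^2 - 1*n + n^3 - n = -2*a^2 - 2*a + n^3 + n^2*(3*a + 1) + n*(2*a^2 - a - 2)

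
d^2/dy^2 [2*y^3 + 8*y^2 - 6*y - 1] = 12*y + 16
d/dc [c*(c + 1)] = 2*c + 1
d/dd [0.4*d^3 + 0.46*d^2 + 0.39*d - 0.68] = 1.2*d^2 + 0.92*d + 0.39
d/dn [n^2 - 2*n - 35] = 2*n - 2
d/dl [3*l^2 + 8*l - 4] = 6*l + 8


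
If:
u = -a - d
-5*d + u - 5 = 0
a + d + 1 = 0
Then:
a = -1/5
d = -4/5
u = 1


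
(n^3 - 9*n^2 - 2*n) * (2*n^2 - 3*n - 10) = 2*n^5 - 21*n^4 + 13*n^3 + 96*n^2 + 20*n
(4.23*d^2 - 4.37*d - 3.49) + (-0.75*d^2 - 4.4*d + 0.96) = 3.48*d^2 - 8.77*d - 2.53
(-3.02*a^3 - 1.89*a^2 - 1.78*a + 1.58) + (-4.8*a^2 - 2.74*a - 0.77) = -3.02*a^3 - 6.69*a^2 - 4.52*a + 0.81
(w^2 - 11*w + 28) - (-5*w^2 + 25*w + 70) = 6*w^2 - 36*w - 42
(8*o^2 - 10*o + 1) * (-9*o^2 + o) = -72*o^4 + 98*o^3 - 19*o^2 + o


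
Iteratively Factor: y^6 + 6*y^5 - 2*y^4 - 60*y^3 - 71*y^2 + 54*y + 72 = (y + 2)*(y^5 + 4*y^4 - 10*y^3 - 40*y^2 + 9*y + 36) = (y + 2)*(y + 3)*(y^4 + y^3 - 13*y^2 - y + 12) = (y + 1)*(y + 2)*(y + 3)*(y^3 - 13*y + 12) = (y - 3)*(y + 1)*(y + 2)*(y + 3)*(y^2 + 3*y - 4) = (y - 3)*(y - 1)*(y + 1)*(y + 2)*(y + 3)*(y + 4)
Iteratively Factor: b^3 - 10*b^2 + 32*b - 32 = (b - 4)*(b^2 - 6*b + 8) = (b - 4)^2*(b - 2)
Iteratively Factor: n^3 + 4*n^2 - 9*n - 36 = (n - 3)*(n^2 + 7*n + 12) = (n - 3)*(n + 4)*(n + 3)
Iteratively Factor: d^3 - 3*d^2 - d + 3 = (d + 1)*(d^2 - 4*d + 3) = (d - 3)*(d + 1)*(d - 1)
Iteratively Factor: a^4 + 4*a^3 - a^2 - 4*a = (a + 4)*(a^3 - a) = a*(a + 4)*(a^2 - 1) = a*(a - 1)*(a + 4)*(a + 1)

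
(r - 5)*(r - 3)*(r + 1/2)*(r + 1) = r^4 - 13*r^3/2 + 7*r^2/2 + 37*r/2 + 15/2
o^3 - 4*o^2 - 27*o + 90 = (o - 6)*(o - 3)*(o + 5)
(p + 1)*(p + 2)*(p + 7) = p^3 + 10*p^2 + 23*p + 14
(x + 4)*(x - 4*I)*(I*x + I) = I*x^3 + 4*x^2 + 5*I*x^2 + 20*x + 4*I*x + 16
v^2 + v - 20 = (v - 4)*(v + 5)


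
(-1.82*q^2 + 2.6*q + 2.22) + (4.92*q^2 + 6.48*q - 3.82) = 3.1*q^2 + 9.08*q - 1.6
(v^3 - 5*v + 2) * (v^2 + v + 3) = v^5 + v^4 - 2*v^3 - 3*v^2 - 13*v + 6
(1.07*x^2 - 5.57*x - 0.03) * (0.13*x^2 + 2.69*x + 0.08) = 0.1391*x^4 + 2.1542*x^3 - 14.9016*x^2 - 0.5263*x - 0.0024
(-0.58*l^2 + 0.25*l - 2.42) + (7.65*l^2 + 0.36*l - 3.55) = 7.07*l^2 + 0.61*l - 5.97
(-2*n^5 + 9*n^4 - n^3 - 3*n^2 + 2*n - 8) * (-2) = 4*n^5 - 18*n^4 + 2*n^3 + 6*n^2 - 4*n + 16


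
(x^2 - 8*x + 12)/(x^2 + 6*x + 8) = (x^2 - 8*x + 12)/(x^2 + 6*x + 8)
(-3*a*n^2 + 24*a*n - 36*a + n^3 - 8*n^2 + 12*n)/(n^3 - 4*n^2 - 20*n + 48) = (-3*a + n)/(n + 4)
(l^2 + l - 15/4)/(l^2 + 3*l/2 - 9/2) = (l + 5/2)/(l + 3)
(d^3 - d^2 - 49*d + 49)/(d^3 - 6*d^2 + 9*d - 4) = (d^2 - 49)/(d^2 - 5*d + 4)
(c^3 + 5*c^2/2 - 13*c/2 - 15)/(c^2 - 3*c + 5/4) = 2*(c^2 + 5*c + 6)/(2*c - 1)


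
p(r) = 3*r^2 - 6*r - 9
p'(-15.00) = -96.00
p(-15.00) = 756.00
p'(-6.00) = -42.00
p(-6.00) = 135.00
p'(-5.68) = -40.08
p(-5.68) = 121.87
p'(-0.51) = -9.06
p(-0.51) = -5.16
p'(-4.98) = -35.88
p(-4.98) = 95.28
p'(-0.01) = -6.06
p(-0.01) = -8.94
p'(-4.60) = -33.60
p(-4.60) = 82.08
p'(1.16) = 0.96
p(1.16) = -11.92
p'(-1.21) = -13.26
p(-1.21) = 2.65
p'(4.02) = 18.12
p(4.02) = 15.36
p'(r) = 6*r - 6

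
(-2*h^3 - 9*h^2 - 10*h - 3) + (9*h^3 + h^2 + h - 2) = 7*h^3 - 8*h^2 - 9*h - 5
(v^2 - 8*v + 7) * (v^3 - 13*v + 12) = v^5 - 8*v^4 - 6*v^3 + 116*v^2 - 187*v + 84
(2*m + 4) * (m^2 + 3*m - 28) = 2*m^3 + 10*m^2 - 44*m - 112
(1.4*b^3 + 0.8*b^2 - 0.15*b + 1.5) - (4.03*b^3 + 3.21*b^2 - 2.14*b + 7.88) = -2.63*b^3 - 2.41*b^2 + 1.99*b - 6.38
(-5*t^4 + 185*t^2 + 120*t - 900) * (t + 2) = -5*t^5 - 10*t^4 + 185*t^3 + 490*t^2 - 660*t - 1800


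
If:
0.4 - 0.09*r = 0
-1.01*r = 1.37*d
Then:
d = -3.28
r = 4.44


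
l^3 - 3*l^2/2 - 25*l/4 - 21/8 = (l - 7/2)*(l + 1/2)*(l + 3/2)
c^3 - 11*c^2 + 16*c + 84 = (c - 7)*(c - 6)*(c + 2)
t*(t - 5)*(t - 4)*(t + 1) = t^4 - 8*t^3 + 11*t^2 + 20*t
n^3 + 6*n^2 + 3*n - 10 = (n - 1)*(n + 2)*(n + 5)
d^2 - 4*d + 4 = (d - 2)^2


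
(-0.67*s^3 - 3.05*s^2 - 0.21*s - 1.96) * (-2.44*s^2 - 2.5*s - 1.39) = 1.6348*s^5 + 9.117*s^4 + 9.0687*s^3 + 9.5469*s^2 + 5.1919*s + 2.7244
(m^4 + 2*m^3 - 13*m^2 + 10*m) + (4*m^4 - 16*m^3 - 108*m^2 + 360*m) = 5*m^4 - 14*m^3 - 121*m^2 + 370*m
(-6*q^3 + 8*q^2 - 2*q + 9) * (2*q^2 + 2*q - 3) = -12*q^5 + 4*q^4 + 30*q^3 - 10*q^2 + 24*q - 27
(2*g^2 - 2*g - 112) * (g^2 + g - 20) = 2*g^4 - 154*g^2 - 72*g + 2240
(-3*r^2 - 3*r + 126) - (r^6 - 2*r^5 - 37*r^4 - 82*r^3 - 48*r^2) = -r^6 + 2*r^5 + 37*r^4 + 82*r^3 + 45*r^2 - 3*r + 126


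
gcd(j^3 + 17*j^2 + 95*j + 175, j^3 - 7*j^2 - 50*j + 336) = j + 7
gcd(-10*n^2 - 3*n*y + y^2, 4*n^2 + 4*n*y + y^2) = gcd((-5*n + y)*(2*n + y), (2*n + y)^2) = 2*n + y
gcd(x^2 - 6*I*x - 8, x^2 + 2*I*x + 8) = x - 2*I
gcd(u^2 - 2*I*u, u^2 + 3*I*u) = u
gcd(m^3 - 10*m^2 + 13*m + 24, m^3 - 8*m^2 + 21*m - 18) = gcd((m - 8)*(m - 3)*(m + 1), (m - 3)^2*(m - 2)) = m - 3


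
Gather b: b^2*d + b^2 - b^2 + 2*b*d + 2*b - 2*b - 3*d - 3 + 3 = b^2*d + 2*b*d - 3*d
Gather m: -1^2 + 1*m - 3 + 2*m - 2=3*m - 6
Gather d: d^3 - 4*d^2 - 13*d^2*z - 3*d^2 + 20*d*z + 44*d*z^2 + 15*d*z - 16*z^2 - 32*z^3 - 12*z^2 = d^3 + d^2*(-13*z - 7) + d*(44*z^2 + 35*z) - 32*z^3 - 28*z^2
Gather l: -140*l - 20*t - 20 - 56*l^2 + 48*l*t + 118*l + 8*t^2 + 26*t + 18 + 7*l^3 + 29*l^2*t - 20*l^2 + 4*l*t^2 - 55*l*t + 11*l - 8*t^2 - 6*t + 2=7*l^3 + l^2*(29*t - 76) + l*(4*t^2 - 7*t - 11)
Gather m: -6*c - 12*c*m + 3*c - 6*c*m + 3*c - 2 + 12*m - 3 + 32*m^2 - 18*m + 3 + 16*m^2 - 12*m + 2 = 48*m^2 + m*(-18*c - 18)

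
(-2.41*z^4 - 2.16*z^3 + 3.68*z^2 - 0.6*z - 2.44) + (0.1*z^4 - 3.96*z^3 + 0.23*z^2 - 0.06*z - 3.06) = -2.31*z^4 - 6.12*z^3 + 3.91*z^2 - 0.66*z - 5.5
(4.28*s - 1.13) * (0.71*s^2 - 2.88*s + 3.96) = 3.0388*s^3 - 13.1287*s^2 + 20.2032*s - 4.4748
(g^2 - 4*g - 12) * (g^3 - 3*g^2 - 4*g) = g^5 - 7*g^4 - 4*g^3 + 52*g^2 + 48*g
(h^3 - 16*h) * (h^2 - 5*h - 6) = h^5 - 5*h^4 - 22*h^3 + 80*h^2 + 96*h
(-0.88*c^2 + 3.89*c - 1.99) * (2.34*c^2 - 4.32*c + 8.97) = -2.0592*c^4 + 12.9042*c^3 - 29.355*c^2 + 43.4901*c - 17.8503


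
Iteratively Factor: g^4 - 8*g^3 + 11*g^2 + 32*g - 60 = (g - 2)*(g^3 - 6*g^2 - g + 30) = (g - 2)*(g + 2)*(g^2 - 8*g + 15) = (g - 3)*(g - 2)*(g + 2)*(g - 5)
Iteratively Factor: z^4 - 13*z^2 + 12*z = (z - 3)*(z^3 + 3*z^2 - 4*z) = (z - 3)*(z - 1)*(z^2 + 4*z) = (z - 3)*(z - 1)*(z + 4)*(z)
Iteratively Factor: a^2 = (a)*(a)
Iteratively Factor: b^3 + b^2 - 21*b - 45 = (b - 5)*(b^2 + 6*b + 9) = (b - 5)*(b + 3)*(b + 3)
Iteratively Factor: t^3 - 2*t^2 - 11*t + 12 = (t - 4)*(t^2 + 2*t - 3) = (t - 4)*(t - 1)*(t + 3)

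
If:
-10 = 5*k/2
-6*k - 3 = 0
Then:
No Solution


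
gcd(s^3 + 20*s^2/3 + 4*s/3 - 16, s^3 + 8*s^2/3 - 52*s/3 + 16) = s^2 + 14*s/3 - 8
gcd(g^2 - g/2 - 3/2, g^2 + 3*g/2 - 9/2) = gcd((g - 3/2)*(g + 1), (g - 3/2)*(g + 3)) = g - 3/2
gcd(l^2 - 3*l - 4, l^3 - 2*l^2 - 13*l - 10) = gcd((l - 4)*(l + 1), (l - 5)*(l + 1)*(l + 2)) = l + 1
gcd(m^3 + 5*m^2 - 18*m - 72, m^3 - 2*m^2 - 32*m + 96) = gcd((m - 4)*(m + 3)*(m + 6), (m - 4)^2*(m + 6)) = m^2 + 2*m - 24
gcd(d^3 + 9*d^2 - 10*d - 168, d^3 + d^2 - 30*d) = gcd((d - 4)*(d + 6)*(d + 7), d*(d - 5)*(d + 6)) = d + 6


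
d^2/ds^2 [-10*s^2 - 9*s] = -20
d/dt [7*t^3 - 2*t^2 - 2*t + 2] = 21*t^2 - 4*t - 2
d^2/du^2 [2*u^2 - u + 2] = 4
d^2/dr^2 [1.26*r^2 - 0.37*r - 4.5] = 2.52000000000000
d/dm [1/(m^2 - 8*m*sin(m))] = 2*(4*m*cos(m) - m + 4*sin(m))/(m^2*(m - 8*sin(m))^2)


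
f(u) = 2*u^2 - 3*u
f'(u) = 4*u - 3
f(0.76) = -1.12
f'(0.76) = 0.04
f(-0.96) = 4.72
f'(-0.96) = -6.84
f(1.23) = -0.66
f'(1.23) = 1.92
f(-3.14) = 29.14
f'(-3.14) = -15.56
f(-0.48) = 1.90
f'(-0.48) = -4.92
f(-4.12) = 46.31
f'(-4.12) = -19.48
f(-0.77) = 3.50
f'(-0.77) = -6.08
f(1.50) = 0.00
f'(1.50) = 3.00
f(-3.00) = 27.00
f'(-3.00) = -15.00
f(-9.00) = 189.00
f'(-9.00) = -39.00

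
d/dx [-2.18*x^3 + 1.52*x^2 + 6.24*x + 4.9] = -6.54*x^2 + 3.04*x + 6.24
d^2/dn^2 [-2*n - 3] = 0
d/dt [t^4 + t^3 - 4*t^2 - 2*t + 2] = 4*t^3 + 3*t^2 - 8*t - 2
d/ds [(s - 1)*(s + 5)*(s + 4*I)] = 3*s^2 + 8*s*(1 + I) - 5 + 16*I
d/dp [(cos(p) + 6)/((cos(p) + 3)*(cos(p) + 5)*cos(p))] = 2*(cos(p)^3 + 13*cos(p)^2 + 48*cos(p) + 45)*sin(p)/((cos(p) + 3)^2*(cos(p) + 5)^2*cos(p)^2)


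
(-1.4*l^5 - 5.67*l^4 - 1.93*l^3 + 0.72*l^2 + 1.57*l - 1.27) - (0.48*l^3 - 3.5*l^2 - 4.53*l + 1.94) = -1.4*l^5 - 5.67*l^4 - 2.41*l^3 + 4.22*l^2 + 6.1*l - 3.21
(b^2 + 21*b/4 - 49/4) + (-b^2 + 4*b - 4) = 37*b/4 - 65/4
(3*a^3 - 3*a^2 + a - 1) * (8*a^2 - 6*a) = 24*a^5 - 42*a^4 + 26*a^3 - 14*a^2 + 6*a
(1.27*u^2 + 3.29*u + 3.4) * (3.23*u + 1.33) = 4.1021*u^3 + 12.3158*u^2 + 15.3577*u + 4.522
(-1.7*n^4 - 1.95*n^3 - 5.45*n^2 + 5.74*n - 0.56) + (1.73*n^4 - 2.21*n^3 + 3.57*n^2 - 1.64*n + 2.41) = 0.03*n^4 - 4.16*n^3 - 1.88*n^2 + 4.1*n + 1.85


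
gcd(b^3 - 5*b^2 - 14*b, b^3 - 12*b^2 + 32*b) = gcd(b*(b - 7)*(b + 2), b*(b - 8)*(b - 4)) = b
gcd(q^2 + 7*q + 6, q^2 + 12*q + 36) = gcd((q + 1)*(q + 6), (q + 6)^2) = q + 6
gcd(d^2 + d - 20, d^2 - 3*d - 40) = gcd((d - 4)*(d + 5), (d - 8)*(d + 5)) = d + 5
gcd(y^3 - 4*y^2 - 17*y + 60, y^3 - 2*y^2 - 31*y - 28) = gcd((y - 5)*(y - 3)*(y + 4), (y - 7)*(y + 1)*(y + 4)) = y + 4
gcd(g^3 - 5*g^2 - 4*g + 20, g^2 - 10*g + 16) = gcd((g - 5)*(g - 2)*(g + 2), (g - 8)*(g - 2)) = g - 2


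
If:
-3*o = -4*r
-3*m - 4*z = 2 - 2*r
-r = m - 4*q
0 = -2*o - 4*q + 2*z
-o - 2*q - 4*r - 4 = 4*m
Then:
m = 58/31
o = -88/31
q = -2/31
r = -66/31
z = -92/31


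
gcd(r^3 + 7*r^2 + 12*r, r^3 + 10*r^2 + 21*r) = r^2 + 3*r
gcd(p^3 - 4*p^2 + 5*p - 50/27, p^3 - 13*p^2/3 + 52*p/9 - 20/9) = p^2 - 7*p/3 + 10/9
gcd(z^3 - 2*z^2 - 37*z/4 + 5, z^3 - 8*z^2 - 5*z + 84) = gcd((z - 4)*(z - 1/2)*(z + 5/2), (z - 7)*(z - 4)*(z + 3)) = z - 4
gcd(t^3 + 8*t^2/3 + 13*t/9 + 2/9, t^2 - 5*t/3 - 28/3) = 1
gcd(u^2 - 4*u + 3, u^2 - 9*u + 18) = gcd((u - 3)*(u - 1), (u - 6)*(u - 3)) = u - 3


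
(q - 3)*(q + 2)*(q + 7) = q^3 + 6*q^2 - 13*q - 42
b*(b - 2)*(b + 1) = b^3 - b^2 - 2*b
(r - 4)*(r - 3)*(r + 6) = r^3 - r^2 - 30*r + 72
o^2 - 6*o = o*(o - 6)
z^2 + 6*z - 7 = (z - 1)*(z + 7)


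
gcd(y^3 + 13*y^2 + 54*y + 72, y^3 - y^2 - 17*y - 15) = y + 3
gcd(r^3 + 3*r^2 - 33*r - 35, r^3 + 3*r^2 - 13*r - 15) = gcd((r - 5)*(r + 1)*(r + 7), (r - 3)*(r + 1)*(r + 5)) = r + 1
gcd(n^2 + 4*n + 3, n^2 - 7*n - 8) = n + 1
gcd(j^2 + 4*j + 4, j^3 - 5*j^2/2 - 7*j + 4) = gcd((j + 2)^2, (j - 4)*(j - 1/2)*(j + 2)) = j + 2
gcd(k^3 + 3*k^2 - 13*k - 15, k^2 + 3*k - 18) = k - 3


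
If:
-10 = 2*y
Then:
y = -5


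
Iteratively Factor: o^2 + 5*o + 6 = (o + 2)*(o + 3)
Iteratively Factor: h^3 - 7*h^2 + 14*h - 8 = (h - 1)*(h^2 - 6*h + 8) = (h - 4)*(h - 1)*(h - 2)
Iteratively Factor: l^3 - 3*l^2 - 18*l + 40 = (l + 4)*(l^2 - 7*l + 10) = (l - 5)*(l + 4)*(l - 2)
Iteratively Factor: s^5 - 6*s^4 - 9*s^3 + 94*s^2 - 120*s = (s - 3)*(s^4 - 3*s^3 - 18*s^2 + 40*s) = (s - 5)*(s - 3)*(s^3 + 2*s^2 - 8*s) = (s - 5)*(s - 3)*(s + 4)*(s^2 - 2*s) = (s - 5)*(s - 3)*(s - 2)*(s + 4)*(s)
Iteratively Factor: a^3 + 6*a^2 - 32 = (a + 4)*(a^2 + 2*a - 8) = (a - 2)*(a + 4)*(a + 4)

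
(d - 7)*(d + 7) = d^2 - 49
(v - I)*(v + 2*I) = v^2 + I*v + 2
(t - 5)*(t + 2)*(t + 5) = t^3 + 2*t^2 - 25*t - 50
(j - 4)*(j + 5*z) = j^2 + 5*j*z - 4*j - 20*z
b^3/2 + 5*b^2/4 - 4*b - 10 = (b/2 + sqrt(2))*(b + 5/2)*(b - 2*sqrt(2))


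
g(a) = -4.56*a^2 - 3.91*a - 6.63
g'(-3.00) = 23.45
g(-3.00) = -35.94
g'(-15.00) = 132.89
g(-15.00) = -973.98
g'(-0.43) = 0.01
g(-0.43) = -5.79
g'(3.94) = -39.84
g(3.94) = -92.82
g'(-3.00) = 23.45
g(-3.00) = -35.94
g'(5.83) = -57.08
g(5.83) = -184.41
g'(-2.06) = 14.88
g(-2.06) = -17.93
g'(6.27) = -61.09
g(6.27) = -210.41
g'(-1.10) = 6.12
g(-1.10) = -7.85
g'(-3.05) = 23.91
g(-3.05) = -37.12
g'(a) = -9.12*a - 3.91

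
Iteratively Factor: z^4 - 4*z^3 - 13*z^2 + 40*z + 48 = (z + 1)*(z^3 - 5*z^2 - 8*z + 48) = (z - 4)*(z + 1)*(z^2 - z - 12) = (z - 4)^2*(z + 1)*(z + 3)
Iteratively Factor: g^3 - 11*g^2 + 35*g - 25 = (g - 5)*(g^2 - 6*g + 5) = (g - 5)^2*(g - 1)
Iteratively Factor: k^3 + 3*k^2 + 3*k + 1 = (k + 1)*(k^2 + 2*k + 1) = (k + 1)^2*(k + 1)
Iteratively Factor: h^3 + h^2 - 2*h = (h - 1)*(h^2 + 2*h) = (h - 1)*(h + 2)*(h)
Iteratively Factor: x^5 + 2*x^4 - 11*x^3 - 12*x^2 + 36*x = (x - 2)*(x^4 + 4*x^3 - 3*x^2 - 18*x) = (x - 2)^2*(x^3 + 6*x^2 + 9*x) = (x - 2)^2*(x + 3)*(x^2 + 3*x) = (x - 2)^2*(x + 3)^2*(x)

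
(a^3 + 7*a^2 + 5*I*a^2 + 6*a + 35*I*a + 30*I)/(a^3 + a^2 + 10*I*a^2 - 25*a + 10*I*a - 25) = (a + 6)/(a + 5*I)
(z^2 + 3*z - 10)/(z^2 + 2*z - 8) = (z + 5)/(z + 4)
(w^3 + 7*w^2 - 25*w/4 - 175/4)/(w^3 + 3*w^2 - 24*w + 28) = (w^2 - 25/4)/(w^2 - 4*w + 4)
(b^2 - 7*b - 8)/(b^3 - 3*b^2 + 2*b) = (b^2 - 7*b - 8)/(b*(b^2 - 3*b + 2))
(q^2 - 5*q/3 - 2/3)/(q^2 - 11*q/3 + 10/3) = (3*q + 1)/(3*q - 5)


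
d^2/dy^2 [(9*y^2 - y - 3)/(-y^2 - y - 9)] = 4*(5*y^3 + 126*y^2 - 9*y - 381)/(y^6 + 3*y^5 + 30*y^4 + 55*y^3 + 270*y^2 + 243*y + 729)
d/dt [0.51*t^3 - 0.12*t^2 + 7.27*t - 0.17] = 1.53*t^2 - 0.24*t + 7.27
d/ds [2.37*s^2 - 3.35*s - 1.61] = 4.74*s - 3.35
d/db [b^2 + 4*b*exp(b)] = 4*b*exp(b) + 2*b + 4*exp(b)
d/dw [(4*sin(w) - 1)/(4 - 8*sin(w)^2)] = 2*(-sin(w) - cos(2*w) + 2)*cos(w)/(cos(4*w) + 1)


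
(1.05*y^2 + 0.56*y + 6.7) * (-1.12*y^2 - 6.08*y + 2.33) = -1.176*y^4 - 7.0112*y^3 - 8.4623*y^2 - 39.4312*y + 15.611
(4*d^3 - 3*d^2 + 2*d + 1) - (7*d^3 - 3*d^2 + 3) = -3*d^3 + 2*d - 2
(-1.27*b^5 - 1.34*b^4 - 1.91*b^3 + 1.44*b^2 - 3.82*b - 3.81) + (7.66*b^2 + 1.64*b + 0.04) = -1.27*b^5 - 1.34*b^4 - 1.91*b^3 + 9.1*b^2 - 2.18*b - 3.77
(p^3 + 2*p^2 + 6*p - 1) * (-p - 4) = -p^4 - 6*p^3 - 14*p^2 - 23*p + 4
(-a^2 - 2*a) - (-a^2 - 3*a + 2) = a - 2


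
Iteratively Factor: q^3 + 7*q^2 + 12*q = (q)*(q^2 + 7*q + 12) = q*(q + 3)*(q + 4)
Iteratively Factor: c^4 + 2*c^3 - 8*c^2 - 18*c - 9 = (c - 3)*(c^3 + 5*c^2 + 7*c + 3) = (c - 3)*(c + 3)*(c^2 + 2*c + 1) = (c - 3)*(c + 1)*(c + 3)*(c + 1)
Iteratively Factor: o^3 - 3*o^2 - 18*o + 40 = (o - 5)*(o^2 + 2*o - 8) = (o - 5)*(o + 4)*(o - 2)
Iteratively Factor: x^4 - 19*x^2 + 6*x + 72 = (x - 3)*(x^3 + 3*x^2 - 10*x - 24) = (x - 3)*(x + 2)*(x^2 + x - 12) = (x - 3)*(x + 2)*(x + 4)*(x - 3)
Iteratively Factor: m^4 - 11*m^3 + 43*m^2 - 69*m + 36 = (m - 4)*(m^3 - 7*m^2 + 15*m - 9) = (m - 4)*(m - 1)*(m^2 - 6*m + 9) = (m - 4)*(m - 3)*(m - 1)*(m - 3)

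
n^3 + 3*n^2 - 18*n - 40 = (n - 4)*(n + 2)*(n + 5)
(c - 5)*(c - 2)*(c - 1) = c^3 - 8*c^2 + 17*c - 10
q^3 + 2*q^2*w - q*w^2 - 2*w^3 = (q - w)*(q + w)*(q + 2*w)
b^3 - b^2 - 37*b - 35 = (b - 7)*(b + 1)*(b + 5)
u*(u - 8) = u^2 - 8*u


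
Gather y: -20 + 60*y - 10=60*y - 30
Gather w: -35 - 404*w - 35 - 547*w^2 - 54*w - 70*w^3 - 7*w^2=-70*w^3 - 554*w^2 - 458*w - 70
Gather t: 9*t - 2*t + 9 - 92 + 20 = 7*t - 63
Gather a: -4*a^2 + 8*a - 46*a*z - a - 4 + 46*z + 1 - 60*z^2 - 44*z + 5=-4*a^2 + a*(7 - 46*z) - 60*z^2 + 2*z + 2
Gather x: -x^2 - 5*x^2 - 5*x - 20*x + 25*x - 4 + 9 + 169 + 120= 294 - 6*x^2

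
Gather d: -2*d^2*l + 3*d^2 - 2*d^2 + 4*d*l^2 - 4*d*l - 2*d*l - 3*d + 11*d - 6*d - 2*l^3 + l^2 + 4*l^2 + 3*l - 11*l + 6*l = d^2*(1 - 2*l) + d*(4*l^2 - 6*l + 2) - 2*l^3 + 5*l^2 - 2*l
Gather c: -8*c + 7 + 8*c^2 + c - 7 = 8*c^2 - 7*c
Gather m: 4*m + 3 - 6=4*m - 3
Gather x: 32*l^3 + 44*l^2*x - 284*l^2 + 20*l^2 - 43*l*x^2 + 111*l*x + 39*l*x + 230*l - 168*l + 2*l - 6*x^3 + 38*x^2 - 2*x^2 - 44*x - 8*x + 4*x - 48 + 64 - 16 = 32*l^3 - 264*l^2 + 64*l - 6*x^3 + x^2*(36 - 43*l) + x*(44*l^2 + 150*l - 48)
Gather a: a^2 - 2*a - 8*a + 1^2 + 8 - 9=a^2 - 10*a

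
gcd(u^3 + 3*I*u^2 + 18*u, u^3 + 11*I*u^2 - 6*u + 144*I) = u^2 + 3*I*u + 18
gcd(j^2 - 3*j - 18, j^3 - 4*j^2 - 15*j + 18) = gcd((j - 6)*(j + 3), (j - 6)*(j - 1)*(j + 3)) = j^2 - 3*j - 18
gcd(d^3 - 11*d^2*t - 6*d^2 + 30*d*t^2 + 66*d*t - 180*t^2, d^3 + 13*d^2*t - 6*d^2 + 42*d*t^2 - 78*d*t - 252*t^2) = d - 6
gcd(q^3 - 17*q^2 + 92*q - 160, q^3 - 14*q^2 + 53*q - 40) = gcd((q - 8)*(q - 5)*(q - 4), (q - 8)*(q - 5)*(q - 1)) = q^2 - 13*q + 40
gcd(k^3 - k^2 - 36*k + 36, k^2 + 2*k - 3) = k - 1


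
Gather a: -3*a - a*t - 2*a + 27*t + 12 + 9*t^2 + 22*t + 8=a*(-t - 5) + 9*t^2 + 49*t + 20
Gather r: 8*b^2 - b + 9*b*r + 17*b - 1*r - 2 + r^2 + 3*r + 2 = 8*b^2 + 16*b + r^2 + r*(9*b + 2)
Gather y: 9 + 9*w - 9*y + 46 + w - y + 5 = 10*w - 10*y + 60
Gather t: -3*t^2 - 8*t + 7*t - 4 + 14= -3*t^2 - t + 10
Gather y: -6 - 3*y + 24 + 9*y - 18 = 6*y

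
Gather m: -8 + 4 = -4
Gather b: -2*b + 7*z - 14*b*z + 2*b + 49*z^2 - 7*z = -14*b*z + 49*z^2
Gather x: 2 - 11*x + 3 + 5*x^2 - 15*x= 5*x^2 - 26*x + 5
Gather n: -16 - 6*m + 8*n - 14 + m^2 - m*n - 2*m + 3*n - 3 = m^2 - 8*m + n*(11 - m) - 33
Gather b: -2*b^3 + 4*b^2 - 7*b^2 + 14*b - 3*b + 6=-2*b^3 - 3*b^2 + 11*b + 6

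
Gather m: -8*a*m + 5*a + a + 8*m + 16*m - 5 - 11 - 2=6*a + m*(24 - 8*a) - 18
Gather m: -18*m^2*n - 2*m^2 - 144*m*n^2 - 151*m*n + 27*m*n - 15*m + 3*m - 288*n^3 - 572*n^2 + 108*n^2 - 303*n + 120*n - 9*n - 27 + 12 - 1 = m^2*(-18*n - 2) + m*(-144*n^2 - 124*n - 12) - 288*n^3 - 464*n^2 - 192*n - 16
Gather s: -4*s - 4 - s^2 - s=-s^2 - 5*s - 4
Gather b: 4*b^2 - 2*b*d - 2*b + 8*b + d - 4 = 4*b^2 + b*(6 - 2*d) + d - 4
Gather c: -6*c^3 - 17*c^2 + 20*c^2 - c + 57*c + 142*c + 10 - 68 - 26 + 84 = -6*c^3 + 3*c^2 + 198*c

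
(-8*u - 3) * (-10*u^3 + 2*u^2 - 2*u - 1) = 80*u^4 + 14*u^3 + 10*u^2 + 14*u + 3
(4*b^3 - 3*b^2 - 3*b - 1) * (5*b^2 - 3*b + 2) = 20*b^5 - 27*b^4 + 2*b^3 - 2*b^2 - 3*b - 2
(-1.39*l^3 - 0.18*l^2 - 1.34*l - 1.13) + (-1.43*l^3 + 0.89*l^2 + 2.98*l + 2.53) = -2.82*l^3 + 0.71*l^2 + 1.64*l + 1.4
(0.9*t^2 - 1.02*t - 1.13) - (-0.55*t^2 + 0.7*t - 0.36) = 1.45*t^2 - 1.72*t - 0.77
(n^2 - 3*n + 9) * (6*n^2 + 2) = 6*n^4 - 18*n^3 + 56*n^2 - 6*n + 18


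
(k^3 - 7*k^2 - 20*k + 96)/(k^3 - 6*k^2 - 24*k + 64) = (k - 3)/(k - 2)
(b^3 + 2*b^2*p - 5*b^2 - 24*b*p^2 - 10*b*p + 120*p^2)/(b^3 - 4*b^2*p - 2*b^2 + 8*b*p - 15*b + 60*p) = (b + 6*p)/(b + 3)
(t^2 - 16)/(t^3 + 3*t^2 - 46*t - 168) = (t - 4)/(t^2 - t - 42)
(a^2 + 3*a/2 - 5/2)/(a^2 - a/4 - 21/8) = 4*(-2*a^2 - 3*a + 5)/(-8*a^2 + 2*a + 21)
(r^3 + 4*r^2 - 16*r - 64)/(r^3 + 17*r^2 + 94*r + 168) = (r^2 - 16)/(r^2 + 13*r + 42)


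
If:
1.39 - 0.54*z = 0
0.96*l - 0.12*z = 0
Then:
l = 0.32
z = 2.57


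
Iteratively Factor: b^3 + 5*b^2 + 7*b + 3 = (b + 1)*(b^2 + 4*b + 3) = (b + 1)^2*(b + 3)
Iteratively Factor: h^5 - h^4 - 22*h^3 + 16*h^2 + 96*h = (h + 4)*(h^4 - 5*h^3 - 2*h^2 + 24*h) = (h + 2)*(h + 4)*(h^3 - 7*h^2 + 12*h) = (h - 4)*(h + 2)*(h + 4)*(h^2 - 3*h) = h*(h - 4)*(h + 2)*(h + 4)*(h - 3)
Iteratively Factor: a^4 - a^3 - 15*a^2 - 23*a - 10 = (a + 1)*(a^3 - 2*a^2 - 13*a - 10) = (a + 1)^2*(a^2 - 3*a - 10) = (a - 5)*(a + 1)^2*(a + 2)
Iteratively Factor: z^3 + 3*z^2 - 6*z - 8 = (z + 4)*(z^2 - z - 2) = (z - 2)*(z + 4)*(z + 1)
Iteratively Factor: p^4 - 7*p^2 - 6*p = (p + 1)*(p^3 - p^2 - 6*p) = (p - 3)*(p + 1)*(p^2 + 2*p) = (p - 3)*(p + 1)*(p + 2)*(p)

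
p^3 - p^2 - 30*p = p*(p - 6)*(p + 5)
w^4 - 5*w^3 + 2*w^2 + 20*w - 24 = (w - 3)*(w - 2)^2*(w + 2)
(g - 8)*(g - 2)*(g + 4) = g^3 - 6*g^2 - 24*g + 64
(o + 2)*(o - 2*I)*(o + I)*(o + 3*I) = o^4 + 2*o^3 + 2*I*o^3 + 5*o^2 + 4*I*o^2 + 10*o + 6*I*o + 12*I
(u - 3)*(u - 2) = u^2 - 5*u + 6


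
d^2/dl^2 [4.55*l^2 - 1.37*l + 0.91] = 9.10000000000000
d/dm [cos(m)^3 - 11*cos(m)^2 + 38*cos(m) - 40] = (-3*cos(m)^2 + 22*cos(m) - 38)*sin(m)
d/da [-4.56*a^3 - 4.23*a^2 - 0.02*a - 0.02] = -13.68*a^2 - 8.46*a - 0.02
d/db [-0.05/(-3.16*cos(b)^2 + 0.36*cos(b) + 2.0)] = (0.316*cos(b) - 0.018)*sin(b)/(-3.16*cos(b)^2 + 0.36*cos(b) + 2.0)^2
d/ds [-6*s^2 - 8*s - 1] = -12*s - 8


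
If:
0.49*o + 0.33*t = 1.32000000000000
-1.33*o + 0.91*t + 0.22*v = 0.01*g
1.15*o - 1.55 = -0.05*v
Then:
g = 33.6574440052701*v + 2.61923583662714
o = 1.34782608695652 - 0.0434782608695652*v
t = 0.0645586297760211*v + 1.99868247694335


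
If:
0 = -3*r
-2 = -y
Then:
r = 0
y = 2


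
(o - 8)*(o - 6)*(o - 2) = o^3 - 16*o^2 + 76*o - 96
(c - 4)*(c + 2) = c^2 - 2*c - 8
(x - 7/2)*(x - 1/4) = x^2 - 15*x/4 + 7/8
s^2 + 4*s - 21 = (s - 3)*(s + 7)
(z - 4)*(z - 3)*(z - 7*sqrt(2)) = z^3 - 7*sqrt(2)*z^2 - 7*z^2 + 12*z + 49*sqrt(2)*z - 84*sqrt(2)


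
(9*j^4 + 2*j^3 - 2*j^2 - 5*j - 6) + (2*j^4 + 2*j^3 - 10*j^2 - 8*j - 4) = 11*j^4 + 4*j^3 - 12*j^2 - 13*j - 10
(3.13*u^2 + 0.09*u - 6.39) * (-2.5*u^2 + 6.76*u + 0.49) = -7.825*u^4 + 20.9338*u^3 + 18.1171*u^2 - 43.1523*u - 3.1311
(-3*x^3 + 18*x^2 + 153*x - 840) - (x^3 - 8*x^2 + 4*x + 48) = -4*x^3 + 26*x^2 + 149*x - 888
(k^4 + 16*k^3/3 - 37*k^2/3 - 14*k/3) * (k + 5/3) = k^5 + 7*k^4 - 31*k^3/9 - 227*k^2/9 - 70*k/9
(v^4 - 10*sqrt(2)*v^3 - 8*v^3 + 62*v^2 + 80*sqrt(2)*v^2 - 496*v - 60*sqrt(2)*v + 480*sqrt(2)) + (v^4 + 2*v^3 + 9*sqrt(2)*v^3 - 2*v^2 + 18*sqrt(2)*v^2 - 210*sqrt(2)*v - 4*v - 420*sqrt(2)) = 2*v^4 - 6*v^3 - sqrt(2)*v^3 + 60*v^2 + 98*sqrt(2)*v^2 - 500*v - 270*sqrt(2)*v + 60*sqrt(2)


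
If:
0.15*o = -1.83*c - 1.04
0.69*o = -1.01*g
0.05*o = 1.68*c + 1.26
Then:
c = -0.70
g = -1.11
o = 1.63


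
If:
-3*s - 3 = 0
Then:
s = -1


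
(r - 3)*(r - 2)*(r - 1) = r^3 - 6*r^2 + 11*r - 6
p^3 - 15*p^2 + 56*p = p*(p - 8)*(p - 7)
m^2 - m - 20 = (m - 5)*(m + 4)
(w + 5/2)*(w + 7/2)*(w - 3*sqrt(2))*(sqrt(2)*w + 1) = sqrt(2)*w^4 - 5*w^3 + 6*sqrt(2)*w^3 - 30*w^2 + 23*sqrt(2)*w^2/4 - 175*w/4 - 18*sqrt(2)*w - 105*sqrt(2)/4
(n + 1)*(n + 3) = n^2 + 4*n + 3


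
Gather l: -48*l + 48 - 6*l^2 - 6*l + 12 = -6*l^2 - 54*l + 60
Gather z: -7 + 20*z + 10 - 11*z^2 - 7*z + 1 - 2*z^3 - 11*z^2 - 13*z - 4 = -2*z^3 - 22*z^2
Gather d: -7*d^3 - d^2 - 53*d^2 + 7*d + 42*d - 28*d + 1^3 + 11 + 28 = -7*d^3 - 54*d^2 + 21*d + 40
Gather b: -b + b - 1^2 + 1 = 0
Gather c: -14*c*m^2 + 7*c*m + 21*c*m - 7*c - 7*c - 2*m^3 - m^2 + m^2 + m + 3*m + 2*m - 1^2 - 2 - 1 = c*(-14*m^2 + 28*m - 14) - 2*m^3 + 6*m - 4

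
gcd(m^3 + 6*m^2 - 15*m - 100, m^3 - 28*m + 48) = m - 4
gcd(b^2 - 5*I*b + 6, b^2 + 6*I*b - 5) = b + I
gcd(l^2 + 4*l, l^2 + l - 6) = 1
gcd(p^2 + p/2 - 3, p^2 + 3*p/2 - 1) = p + 2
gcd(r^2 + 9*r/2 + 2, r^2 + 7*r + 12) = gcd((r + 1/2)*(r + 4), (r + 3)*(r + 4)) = r + 4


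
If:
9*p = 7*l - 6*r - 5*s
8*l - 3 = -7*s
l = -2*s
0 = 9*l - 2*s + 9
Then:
No Solution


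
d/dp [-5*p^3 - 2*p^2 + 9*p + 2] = -15*p^2 - 4*p + 9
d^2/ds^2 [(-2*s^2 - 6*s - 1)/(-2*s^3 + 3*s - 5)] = 2*(8*s^6 + 72*s^5 + 60*s^4 - 104*s^3 - 378*s^2 - 30*s + 149)/(8*s^9 - 36*s^7 + 60*s^6 + 54*s^5 - 180*s^4 + 123*s^3 + 135*s^2 - 225*s + 125)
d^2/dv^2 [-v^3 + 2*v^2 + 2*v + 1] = 4 - 6*v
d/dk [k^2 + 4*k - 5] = 2*k + 4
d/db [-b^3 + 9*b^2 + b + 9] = -3*b^2 + 18*b + 1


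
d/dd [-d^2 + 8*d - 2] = 8 - 2*d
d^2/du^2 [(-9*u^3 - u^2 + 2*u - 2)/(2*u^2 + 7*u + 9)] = 2*(-257*u^3 - 1671*u^2 - 2379*u - 269)/(8*u^6 + 84*u^5 + 402*u^4 + 1099*u^3 + 1809*u^2 + 1701*u + 729)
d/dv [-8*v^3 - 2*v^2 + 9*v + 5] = -24*v^2 - 4*v + 9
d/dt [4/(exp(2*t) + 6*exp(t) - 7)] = 8*(-exp(t) - 3)*exp(t)/(exp(2*t) + 6*exp(t) - 7)^2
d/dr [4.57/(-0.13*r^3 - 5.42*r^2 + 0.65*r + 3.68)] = (1.7823*r^2 + 49.5388*r - 2.9705)/(0.13*r^3 + 5.42*r^2 - 0.65*r - 3.68)^2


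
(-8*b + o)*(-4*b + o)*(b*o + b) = 32*b^3*o + 32*b^3 - 12*b^2*o^2 - 12*b^2*o + b*o^3 + b*o^2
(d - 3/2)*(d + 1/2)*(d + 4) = d^3 + 3*d^2 - 19*d/4 - 3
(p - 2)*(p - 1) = p^2 - 3*p + 2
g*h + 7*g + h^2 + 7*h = (g + h)*(h + 7)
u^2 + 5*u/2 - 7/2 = (u - 1)*(u + 7/2)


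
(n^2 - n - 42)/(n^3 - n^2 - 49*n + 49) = (n + 6)/(n^2 + 6*n - 7)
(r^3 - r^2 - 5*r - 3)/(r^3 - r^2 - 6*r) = (r^2 + 2*r + 1)/(r*(r + 2))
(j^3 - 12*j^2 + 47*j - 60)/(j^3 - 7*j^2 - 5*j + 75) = (j^2 - 7*j + 12)/(j^2 - 2*j - 15)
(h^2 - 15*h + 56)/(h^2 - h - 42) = (h - 8)/(h + 6)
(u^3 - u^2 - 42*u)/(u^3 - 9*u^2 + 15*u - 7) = u*(u + 6)/(u^2 - 2*u + 1)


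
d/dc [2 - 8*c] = -8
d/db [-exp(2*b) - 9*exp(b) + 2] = (-2*exp(b) - 9)*exp(b)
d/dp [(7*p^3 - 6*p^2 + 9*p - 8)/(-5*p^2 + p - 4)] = (-35*p^4 + 14*p^3 - 45*p^2 - 32*p - 28)/(25*p^4 - 10*p^3 + 41*p^2 - 8*p + 16)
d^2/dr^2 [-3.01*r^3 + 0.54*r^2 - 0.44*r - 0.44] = 1.08 - 18.06*r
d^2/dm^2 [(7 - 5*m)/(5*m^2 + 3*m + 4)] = 2*(-(5*m - 7)*(10*m + 3)^2 + 5*(15*m - 4)*(5*m^2 + 3*m + 4))/(5*m^2 + 3*m + 4)^3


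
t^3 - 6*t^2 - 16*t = t*(t - 8)*(t + 2)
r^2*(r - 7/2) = r^3 - 7*r^2/2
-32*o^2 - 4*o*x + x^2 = (-8*o + x)*(4*o + x)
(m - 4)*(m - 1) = m^2 - 5*m + 4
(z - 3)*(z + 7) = z^2 + 4*z - 21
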